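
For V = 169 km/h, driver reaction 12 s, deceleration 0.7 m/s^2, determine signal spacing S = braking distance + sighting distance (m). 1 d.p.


V = 169 / 3.6 = 46.9444 m/s
Braking distance = 46.9444^2 / (2*0.7) = 1574.1292 m
Sighting distance = 46.9444 * 12 = 563.3333 m
S = 1574.1292 + 563.3333 = 2137.5 m

2137.5


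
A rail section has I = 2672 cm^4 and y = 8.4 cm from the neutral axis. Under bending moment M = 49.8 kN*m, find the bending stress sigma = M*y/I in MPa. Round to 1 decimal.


Convert units:
M = 49.8 kN*m = 49800000 N*mm
y = 8.4 cm = 84 mm
I = 2672 cm^4 = 26720000 mm^4
sigma = 49800000 * 84 / 26720000
sigma = 156.6 MPa

156.6


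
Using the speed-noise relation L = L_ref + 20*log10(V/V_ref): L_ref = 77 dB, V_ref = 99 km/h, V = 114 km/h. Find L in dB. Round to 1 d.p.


V/V_ref = 114 / 99 = 1.151515
log10(1.151515) = 0.06127
20 * 0.06127 = 1.2254
L = 77 + 1.2254 = 78.2 dB

78.2


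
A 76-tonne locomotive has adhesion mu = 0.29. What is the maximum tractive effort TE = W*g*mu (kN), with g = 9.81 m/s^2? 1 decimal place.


TE_max = W * g * mu
TE_max = 76 * 9.81 * 0.29
TE_max = 745.56 * 0.29
TE_max = 216.2 kN

216.2


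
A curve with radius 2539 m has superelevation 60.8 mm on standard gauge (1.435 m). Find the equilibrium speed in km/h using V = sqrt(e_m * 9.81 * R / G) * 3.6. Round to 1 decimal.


Convert cant: e = 60.8 mm = 0.0608 m
V_ms = sqrt(0.0608 * 9.81 * 2539 / 1.435)
V_ms = sqrt(1055.318099) = 32.4857 m/s
V = 32.4857 * 3.6 = 116.9 km/h

116.9


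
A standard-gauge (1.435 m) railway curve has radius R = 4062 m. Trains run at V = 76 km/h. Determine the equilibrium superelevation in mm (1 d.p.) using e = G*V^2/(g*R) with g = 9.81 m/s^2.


Convert speed: V = 76 / 3.6 = 21.1111 m/s
Apply formula: e = 1.435 * 21.1111^2 / (9.81 * 4062)
e = 1.435 * 445.679 / 39848.22
e = 0.01605 m = 16.0 mm

16.0


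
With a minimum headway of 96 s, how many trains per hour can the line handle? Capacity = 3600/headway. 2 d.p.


Capacity = 3600 / headway
Capacity = 3600 / 96
Capacity = 37.50 trains/hour

37.50


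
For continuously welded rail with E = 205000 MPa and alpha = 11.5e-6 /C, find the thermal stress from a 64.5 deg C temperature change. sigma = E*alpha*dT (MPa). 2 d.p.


sigma = E * alpha * dT
sigma = 205000 * 11.5e-6 * 64.5
sigma = 2.3575 * 64.5
sigma = 152.06 MPa

152.06


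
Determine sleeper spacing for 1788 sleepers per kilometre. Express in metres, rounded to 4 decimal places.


Spacing = 1000 m / number of sleepers
Spacing = 1000 / 1788
Spacing = 0.5593 m

0.5593


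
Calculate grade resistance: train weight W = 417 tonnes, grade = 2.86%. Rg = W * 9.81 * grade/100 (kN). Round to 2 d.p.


Rg = W * 9.81 * grade / 100
Rg = 417 * 9.81 * 2.86 / 100
Rg = 4090.77 * 0.0286
Rg = 117.00 kN

117.00


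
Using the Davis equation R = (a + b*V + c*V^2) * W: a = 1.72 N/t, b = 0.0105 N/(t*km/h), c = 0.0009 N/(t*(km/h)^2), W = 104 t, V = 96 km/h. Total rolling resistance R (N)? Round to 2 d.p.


b*V = 0.0105 * 96 = 1.008
c*V^2 = 0.0009 * 9216 = 8.2944
R_per_t = 1.72 + 1.008 + 8.2944 = 11.0224 N/t
R_total = 11.0224 * 104 = 1146.33 N

1146.33


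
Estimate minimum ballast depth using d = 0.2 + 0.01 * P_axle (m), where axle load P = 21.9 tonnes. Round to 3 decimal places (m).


d = 0.2 + 0.01 * 21.9
d = 0.2 + 0.219
d = 0.419 m

0.419


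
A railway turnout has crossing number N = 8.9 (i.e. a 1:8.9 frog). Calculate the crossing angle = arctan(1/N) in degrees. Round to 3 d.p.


1/N = 1/8.9 = 0.11236
angle = arctan(0.11236) = 0.11189 rad
angle = 0.11189 * 180/pi = 6.411 degrees

6.411


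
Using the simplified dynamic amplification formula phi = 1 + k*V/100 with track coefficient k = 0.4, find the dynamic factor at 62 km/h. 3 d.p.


phi = 1 + k * V / 100
phi = 1 + 0.4 * 62 / 100
phi = 1 + 0.248
phi = 1.248

1.248


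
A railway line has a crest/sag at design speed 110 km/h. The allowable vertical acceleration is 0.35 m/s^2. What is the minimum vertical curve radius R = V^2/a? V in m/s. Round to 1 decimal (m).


Convert speed: V = 110 / 3.6 = 30.5556 m/s
V^2 = 933.642 m^2/s^2
R_v = 933.642 / 0.35
R_v = 2667.5 m

2667.5


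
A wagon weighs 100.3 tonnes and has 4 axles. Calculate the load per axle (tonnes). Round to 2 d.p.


Load per axle = total weight / number of axles
Load = 100.3 / 4
Load = 25.08 tonnes

25.08


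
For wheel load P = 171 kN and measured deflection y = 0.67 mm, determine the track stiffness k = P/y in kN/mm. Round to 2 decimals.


Track stiffness k = P / y
k = 171 / 0.67
k = 255.22 kN/mm

255.22


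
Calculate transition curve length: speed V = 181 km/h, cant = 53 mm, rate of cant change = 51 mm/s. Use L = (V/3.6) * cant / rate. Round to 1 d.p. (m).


Convert speed: V = 181 / 3.6 = 50.2778 m/s
L = 50.2778 * 53 / 51
L = 2664.7222 / 51
L = 52.2 m

52.2


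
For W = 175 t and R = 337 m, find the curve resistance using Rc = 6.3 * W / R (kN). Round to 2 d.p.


Rc = 6.3 * W / R
Rc = 6.3 * 175 / 337
Rc = 1102.5 / 337
Rc = 3.27 kN

3.27


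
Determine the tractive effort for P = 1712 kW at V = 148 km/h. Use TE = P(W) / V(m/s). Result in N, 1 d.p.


Convert: P = 1712 kW = 1712000 W
V = 148 / 3.6 = 41.1111 m/s
TE = 1712000 / 41.1111
TE = 41643.2 N

41643.2


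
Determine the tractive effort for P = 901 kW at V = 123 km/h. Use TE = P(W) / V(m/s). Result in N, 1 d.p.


Convert: P = 901 kW = 901000 W
V = 123 / 3.6 = 34.1667 m/s
TE = 901000 / 34.1667
TE = 26370.7 N

26370.7


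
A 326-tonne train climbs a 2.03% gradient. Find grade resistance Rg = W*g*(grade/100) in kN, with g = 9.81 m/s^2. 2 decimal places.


Rg = W * 9.81 * grade / 100
Rg = 326 * 9.81 * 2.03 / 100
Rg = 3198.06 * 0.0203
Rg = 64.92 kN

64.92


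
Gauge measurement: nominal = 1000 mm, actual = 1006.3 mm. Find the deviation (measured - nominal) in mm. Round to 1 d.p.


Deviation = measured - nominal
Deviation = 1006.3 - 1000
Deviation = 6.3 mm

6.3


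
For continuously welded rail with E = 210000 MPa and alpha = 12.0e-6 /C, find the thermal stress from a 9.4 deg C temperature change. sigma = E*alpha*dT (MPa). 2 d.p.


sigma = E * alpha * dT
sigma = 210000 * 12.0e-6 * 9.4
sigma = 2.52 * 9.4
sigma = 23.69 MPa

23.69


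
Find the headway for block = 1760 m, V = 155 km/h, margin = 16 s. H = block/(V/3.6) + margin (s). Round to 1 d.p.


V = 155 / 3.6 = 43.0556 m/s
Block traversal time = 1760 / 43.0556 = 40.8774 s
Headway = 40.8774 + 16
Headway = 56.9 s

56.9


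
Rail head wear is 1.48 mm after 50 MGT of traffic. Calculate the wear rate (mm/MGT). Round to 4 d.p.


Wear rate = total wear / cumulative tonnage
Rate = 1.48 / 50
Rate = 0.0296 mm/MGT

0.0296


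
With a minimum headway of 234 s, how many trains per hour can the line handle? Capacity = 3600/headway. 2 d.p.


Capacity = 3600 / headway
Capacity = 3600 / 234
Capacity = 15.38 trains/hour

15.38


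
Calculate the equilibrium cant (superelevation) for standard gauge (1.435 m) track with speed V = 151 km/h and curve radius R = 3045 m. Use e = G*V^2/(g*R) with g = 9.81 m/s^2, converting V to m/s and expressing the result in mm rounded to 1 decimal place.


Convert speed: V = 151 / 3.6 = 41.9444 m/s
Apply formula: e = 1.435 * 41.9444^2 / (9.81 * 3045)
e = 1.435 * 1759.3364 / 29871.45
e = 0.084517 m = 84.5 mm

84.5


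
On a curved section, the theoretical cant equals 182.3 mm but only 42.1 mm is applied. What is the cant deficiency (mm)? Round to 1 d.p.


Cant deficiency = equilibrium cant - actual cant
CD = 182.3 - 42.1
CD = 140.2 mm

140.2


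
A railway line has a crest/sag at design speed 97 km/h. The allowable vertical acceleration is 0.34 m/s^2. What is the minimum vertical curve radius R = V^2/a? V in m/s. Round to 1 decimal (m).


Convert speed: V = 97 / 3.6 = 26.9444 m/s
V^2 = 726.0031 m^2/s^2
R_v = 726.0031 / 0.34
R_v = 2135.3 m

2135.3


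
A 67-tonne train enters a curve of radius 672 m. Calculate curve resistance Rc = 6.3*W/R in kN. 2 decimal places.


Rc = 6.3 * W / R
Rc = 6.3 * 67 / 672
Rc = 422.1 / 672
Rc = 0.63 kN

0.63


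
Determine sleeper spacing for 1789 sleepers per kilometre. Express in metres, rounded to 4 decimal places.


Spacing = 1000 m / number of sleepers
Spacing = 1000 / 1789
Spacing = 0.5590 m

0.5590


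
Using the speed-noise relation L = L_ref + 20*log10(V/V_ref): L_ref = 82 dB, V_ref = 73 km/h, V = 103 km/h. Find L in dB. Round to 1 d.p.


V/V_ref = 103 / 73 = 1.410959
log10(1.410959) = 0.149514
20 * 0.149514 = 2.9903
L = 82 + 2.9903 = 85.0 dB

85.0


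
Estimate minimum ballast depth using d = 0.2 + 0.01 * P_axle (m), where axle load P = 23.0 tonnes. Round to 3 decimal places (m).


d = 0.2 + 0.01 * 23.0
d = 0.2 + 0.23
d = 0.430 m

0.430


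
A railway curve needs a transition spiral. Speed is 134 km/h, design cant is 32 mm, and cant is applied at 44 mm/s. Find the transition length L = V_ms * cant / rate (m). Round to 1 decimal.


Convert speed: V = 134 / 3.6 = 37.2222 m/s
L = 37.2222 * 32 / 44
L = 1191.1111 / 44
L = 27.1 m

27.1


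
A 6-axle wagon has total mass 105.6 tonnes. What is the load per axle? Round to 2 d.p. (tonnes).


Load per axle = total weight / number of axles
Load = 105.6 / 6
Load = 17.60 tonnes

17.60


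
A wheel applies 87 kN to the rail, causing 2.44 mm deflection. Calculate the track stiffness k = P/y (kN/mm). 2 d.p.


Track stiffness k = P / y
k = 87 / 2.44
k = 35.66 kN/mm

35.66


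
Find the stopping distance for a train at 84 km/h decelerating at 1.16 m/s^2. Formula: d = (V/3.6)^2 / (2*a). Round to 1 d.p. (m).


Convert speed: V = 84 / 3.6 = 23.3333 m/s
V^2 = 544.4444
d = 544.4444 / (2 * 1.16)
d = 544.4444 / 2.32
d = 234.7 m

234.7


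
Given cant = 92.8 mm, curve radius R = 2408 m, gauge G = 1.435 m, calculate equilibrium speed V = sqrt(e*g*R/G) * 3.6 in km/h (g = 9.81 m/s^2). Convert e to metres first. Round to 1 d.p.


Convert cant: e = 92.8 mm = 0.0928 m
V_ms = sqrt(0.0928 * 9.81 * 2408 / 1.435)
V_ms = sqrt(1527.641912) = 39.0851 m/s
V = 39.0851 * 3.6 = 140.7 km/h

140.7


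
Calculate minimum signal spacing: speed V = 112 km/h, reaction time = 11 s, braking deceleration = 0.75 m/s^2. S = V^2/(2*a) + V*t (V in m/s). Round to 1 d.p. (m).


V = 112 / 3.6 = 31.1111 m/s
Braking distance = 31.1111^2 / (2*0.75) = 645.2675 m
Sighting distance = 31.1111 * 11 = 342.2222 m
S = 645.2675 + 342.2222 = 987.5 m

987.5


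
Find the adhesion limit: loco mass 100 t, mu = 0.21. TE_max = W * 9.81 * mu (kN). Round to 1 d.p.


TE_max = W * g * mu
TE_max = 100 * 9.81 * 0.21
TE_max = 981.0 * 0.21
TE_max = 206.0 kN

206.0


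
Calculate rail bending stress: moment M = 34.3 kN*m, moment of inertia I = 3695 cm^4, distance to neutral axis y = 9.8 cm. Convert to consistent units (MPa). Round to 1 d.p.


Convert units:
M = 34.3 kN*m = 34300000 N*mm
y = 9.8 cm = 98 mm
I = 3695 cm^4 = 36950000 mm^4
sigma = 34300000 * 98 / 36950000
sigma = 91.0 MPa

91.0


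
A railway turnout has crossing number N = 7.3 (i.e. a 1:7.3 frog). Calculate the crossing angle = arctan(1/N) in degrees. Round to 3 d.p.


1/N = 1/7.3 = 0.136986
angle = arctan(0.136986) = 0.136139 rad
angle = 0.136139 * 180/pi = 7.800 degrees

7.800


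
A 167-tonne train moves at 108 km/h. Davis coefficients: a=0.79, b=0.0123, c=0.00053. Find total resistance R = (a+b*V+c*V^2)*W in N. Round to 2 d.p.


b*V = 0.0123 * 108 = 1.3284
c*V^2 = 0.00053 * 11664 = 6.18192
R_per_t = 0.79 + 1.3284 + 6.18192 = 8.30032 N/t
R_total = 8.30032 * 167 = 1386.15 N

1386.15


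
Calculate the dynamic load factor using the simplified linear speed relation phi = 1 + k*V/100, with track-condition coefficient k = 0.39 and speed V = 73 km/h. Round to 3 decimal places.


phi = 1 + k * V / 100
phi = 1 + 0.39 * 73 / 100
phi = 1 + 0.2847
phi = 1.285

1.285


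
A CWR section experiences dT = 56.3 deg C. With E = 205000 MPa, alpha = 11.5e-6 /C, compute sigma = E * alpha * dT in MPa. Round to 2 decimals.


sigma = E * alpha * dT
sigma = 205000 * 11.5e-6 * 56.3
sigma = 2.3575 * 56.3
sigma = 132.73 MPa

132.73


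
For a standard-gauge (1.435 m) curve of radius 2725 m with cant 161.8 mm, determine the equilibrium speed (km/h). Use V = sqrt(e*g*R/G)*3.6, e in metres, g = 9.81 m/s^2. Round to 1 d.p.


Convert cant: e = 161.8 mm = 0.1618 m
V_ms = sqrt(0.1618 * 9.81 * 2725 / 1.435)
V_ms = sqrt(3014.131045) = 54.9011 m/s
V = 54.9011 * 3.6 = 197.6 km/h

197.6


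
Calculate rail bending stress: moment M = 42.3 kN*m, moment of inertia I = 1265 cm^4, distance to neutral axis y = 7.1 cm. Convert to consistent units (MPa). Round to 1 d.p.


Convert units:
M = 42.3 kN*m = 42300000 N*mm
y = 7.1 cm = 71 mm
I = 1265 cm^4 = 12650000 mm^4
sigma = 42300000 * 71 / 12650000
sigma = 237.4 MPa

237.4


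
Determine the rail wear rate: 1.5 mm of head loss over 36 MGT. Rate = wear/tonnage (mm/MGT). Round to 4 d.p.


Wear rate = total wear / cumulative tonnage
Rate = 1.5 / 36
Rate = 0.0417 mm/MGT

0.0417


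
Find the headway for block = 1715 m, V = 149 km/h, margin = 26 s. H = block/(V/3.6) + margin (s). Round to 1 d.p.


V = 149 / 3.6 = 41.3889 m/s
Block traversal time = 1715 / 41.3889 = 41.4362 s
Headway = 41.4362 + 26
Headway = 67.4 s

67.4


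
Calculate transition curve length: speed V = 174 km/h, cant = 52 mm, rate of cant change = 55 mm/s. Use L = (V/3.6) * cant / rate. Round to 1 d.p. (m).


Convert speed: V = 174 / 3.6 = 48.3333 m/s
L = 48.3333 * 52 / 55
L = 2513.3333 / 55
L = 45.7 m

45.7


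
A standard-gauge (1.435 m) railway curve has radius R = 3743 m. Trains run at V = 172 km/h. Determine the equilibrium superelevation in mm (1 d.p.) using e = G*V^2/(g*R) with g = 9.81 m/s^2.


Convert speed: V = 172 / 3.6 = 47.7778 m/s
Apply formula: e = 1.435 * 47.7778^2 / (9.81 * 3743)
e = 1.435 * 2282.716 / 36718.83
e = 0.08921 m = 89.2 mm

89.2


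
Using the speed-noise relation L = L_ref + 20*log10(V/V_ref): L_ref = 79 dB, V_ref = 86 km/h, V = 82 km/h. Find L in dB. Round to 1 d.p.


V/V_ref = 82 / 86 = 0.953488
log10(0.953488) = -0.020685
20 * -0.020685 = -0.4137
L = 79 + -0.4137 = 78.6 dB

78.6


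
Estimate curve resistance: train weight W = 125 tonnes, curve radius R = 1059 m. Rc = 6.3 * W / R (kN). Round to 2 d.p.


Rc = 6.3 * W / R
Rc = 6.3 * 125 / 1059
Rc = 787.5 / 1059
Rc = 0.74 kN

0.74


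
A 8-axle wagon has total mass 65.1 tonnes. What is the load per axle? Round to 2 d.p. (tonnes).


Load per axle = total weight / number of axles
Load = 65.1 / 8
Load = 8.14 tonnes

8.14


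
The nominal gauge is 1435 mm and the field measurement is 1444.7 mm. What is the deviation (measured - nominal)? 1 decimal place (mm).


Deviation = measured - nominal
Deviation = 1444.7 - 1435
Deviation = 9.7 mm

9.7


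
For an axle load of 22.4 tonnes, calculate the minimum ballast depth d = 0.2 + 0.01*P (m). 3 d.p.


d = 0.2 + 0.01 * 22.4
d = 0.2 + 0.224
d = 0.424 m

0.424


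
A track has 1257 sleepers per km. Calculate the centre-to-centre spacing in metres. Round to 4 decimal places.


Spacing = 1000 m / number of sleepers
Spacing = 1000 / 1257
Spacing = 0.7955 m

0.7955


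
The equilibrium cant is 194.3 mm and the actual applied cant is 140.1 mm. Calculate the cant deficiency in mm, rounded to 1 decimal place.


Cant deficiency = equilibrium cant - actual cant
CD = 194.3 - 140.1
CD = 54.2 mm

54.2


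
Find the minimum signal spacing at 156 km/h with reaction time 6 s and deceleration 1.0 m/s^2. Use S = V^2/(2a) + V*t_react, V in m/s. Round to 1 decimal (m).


V = 156 / 3.6 = 43.3333 m/s
Braking distance = 43.3333^2 / (2*1.0) = 938.8889 m
Sighting distance = 43.3333 * 6 = 260.0 m
S = 938.8889 + 260.0 = 1198.9 m

1198.9


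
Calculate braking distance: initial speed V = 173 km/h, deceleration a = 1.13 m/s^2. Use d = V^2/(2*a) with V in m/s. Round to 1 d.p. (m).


Convert speed: V = 173 / 3.6 = 48.0556 m/s
V^2 = 2309.3364
d = 2309.3364 / (2 * 1.13)
d = 2309.3364 / 2.26
d = 1021.8 m

1021.8


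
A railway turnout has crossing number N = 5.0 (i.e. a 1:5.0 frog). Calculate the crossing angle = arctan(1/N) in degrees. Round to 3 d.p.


1/N = 1/5.0 = 0.2
angle = arctan(0.2) = 0.197396 rad
angle = 0.197396 * 180/pi = 11.310 degrees

11.310


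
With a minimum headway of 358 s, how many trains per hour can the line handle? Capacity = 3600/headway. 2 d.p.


Capacity = 3600 / headway
Capacity = 3600 / 358
Capacity = 10.06 trains/hour

10.06


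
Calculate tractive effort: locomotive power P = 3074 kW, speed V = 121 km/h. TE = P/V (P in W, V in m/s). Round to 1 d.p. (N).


Convert: P = 3074 kW = 3074000 W
V = 121 / 3.6 = 33.6111 m/s
TE = 3074000 / 33.6111
TE = 91457.9 N

91457.9


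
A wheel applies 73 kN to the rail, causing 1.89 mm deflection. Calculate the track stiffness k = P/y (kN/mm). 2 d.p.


Track stiffness k = P / y
k = 73 / 1.89
k = 38.62 kN/mm

38.62


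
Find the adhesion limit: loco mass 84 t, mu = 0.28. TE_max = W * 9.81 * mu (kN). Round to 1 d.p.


TE_max = W * g * mu
TE_max = 84 * 9.81 * 0.28
TE_max = 824.04 * 0.28
TE_max = 230.7 kN

230.7


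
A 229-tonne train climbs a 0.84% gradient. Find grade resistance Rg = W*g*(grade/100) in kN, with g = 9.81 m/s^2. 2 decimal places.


Rg = W * 9.81 * grade / 100
Rg = 229 * 9.81 * 0.84 / 100
Rg = 2246.49 * 0.0084
Rg = 18.87 kN

18.87


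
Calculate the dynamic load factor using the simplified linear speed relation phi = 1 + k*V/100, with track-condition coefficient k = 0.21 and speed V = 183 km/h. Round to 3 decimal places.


phi = 1 + k * V / 100
phi = 1 + 0.21 * 183 / 100
phi = 1 + 0.3843
phi = 1.384

1.384


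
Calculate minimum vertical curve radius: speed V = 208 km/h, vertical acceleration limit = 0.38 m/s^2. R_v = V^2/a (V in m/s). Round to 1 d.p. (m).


Convert speed: V = 208 / 3.6 = 57.7778 m/s
V^2 = 3338.2716 m^2/s^2
R_v = 3338.2716 / 0.38
R_v = 8784.9 m

8784.9


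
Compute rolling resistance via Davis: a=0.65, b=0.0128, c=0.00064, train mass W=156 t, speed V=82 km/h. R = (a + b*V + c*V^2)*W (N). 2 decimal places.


b*V = 0.0128 * 82 = 1.0496
c*V^2 = 0.00064 * 6724 = 4.30336
R_per_t = 0.65 + 1.0496 + 4.30336 = 6.00296 N/t
R_total = 6.00296 * 156 = 936.46 N

936.46


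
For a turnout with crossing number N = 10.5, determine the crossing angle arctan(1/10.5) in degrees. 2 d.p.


1/N = 1/10.5 = 0.095238
angle = arctan(0.095238) = 0.094952 rad
angle = 0.094952 * 180/pi = 5.44 degrees

5.44


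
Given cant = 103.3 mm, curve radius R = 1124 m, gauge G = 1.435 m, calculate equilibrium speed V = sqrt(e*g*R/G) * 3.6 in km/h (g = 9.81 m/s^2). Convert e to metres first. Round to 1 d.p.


Convert cant: e = 103.3 mm = 0.1033 m
V_ms = sqrt(0.1033 * 9.81 * 1124 / 1.435)
V_ms = sqrt(793.750001) = 28.1736 m/s
V = 28.1736 * 3.6 = 101.4 km/h

101.4


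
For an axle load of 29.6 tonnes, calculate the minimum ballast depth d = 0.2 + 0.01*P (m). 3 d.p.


d = 0.2 + 0.01 * 29.6
d = 0.2 + 0.296
d = 0.496 m

0.496


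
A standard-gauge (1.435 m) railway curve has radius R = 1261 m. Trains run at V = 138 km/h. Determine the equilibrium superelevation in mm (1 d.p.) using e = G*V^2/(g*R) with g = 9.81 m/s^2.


Convert speed: V = 138 / 3.6 = 38.3333 m/s
Apply formula: e = 1.435 * 38.3333^2 / (9.81 * 1261)
e = 1.435 * 1469.4444 / 12370.41
e = 0.170459 m = 170.5 mm

170.5


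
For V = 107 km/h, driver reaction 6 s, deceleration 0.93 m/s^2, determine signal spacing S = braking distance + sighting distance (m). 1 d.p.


V = 107 / 3.6 = 29.7222 m/s
Braking distance = 29.7222^2 / (2*0.93) = 474.9519 m
Sighting distance = 29.7222 * 6 = 178.3333 m
S = 474.9519 + 178.3333 = 653.3 m

653.3


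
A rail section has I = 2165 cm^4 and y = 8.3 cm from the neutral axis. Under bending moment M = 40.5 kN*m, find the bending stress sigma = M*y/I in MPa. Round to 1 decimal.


Convert units:
M = 40.5 kN*m = 40500000 N*mm
y = 8.3 cm = 83 mm
I = 2165 cm^4 = 21650000 mm^4
sigma = 40500000 * 83 / 21650000
sigma = 155.3 MPa

155.3


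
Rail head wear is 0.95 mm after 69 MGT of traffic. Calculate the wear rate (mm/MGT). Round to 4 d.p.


Wear rate = total wear / cumulative tonnage
Rate = 0.95 / 69
Rate = 0.0138 mm/MGT

0.0138


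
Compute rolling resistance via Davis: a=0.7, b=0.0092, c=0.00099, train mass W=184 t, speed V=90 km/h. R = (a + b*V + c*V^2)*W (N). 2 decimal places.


b*V = 0.0092 * 90 = 0.828
c*V^2 = 0.00099 * 8100 = 8.019
R_per_t = 0.7 + 0.828 + 8.019 = 9.547 N/t
R_total = 9.547 * 184 = 1756.65 N

1756.65


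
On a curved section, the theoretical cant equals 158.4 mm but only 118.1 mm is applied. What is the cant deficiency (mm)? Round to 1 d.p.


Cant deficiency = equilibrium cant - actual cant
CD = 158.4 - 118.1
CD = 40.3 mm

40.3


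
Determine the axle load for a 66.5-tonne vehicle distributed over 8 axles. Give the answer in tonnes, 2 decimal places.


Load per axle = total weight / number of axles
Load = 66.5 / 8
Load = 8.31 tonnes

8.31


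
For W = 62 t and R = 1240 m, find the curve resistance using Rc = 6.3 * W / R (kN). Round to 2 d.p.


Rc = 6.3 * W / R
Rc = 6.3 * 62 / 1240
Rc = 390.6 / 1240
Rc = 0.32 kN

0.32


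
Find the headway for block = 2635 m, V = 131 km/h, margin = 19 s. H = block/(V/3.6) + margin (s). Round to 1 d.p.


V = 131 / 3.6 = 36.3889 m/s
Block traversal time = 2635 / 36.3889 = 72.4122 s
Headway = 72.4122 + 19
Headway = 91.4 s

91.4


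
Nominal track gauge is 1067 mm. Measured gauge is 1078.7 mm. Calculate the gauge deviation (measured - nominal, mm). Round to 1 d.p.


Deviation = measured - nominal
Deviation = 1078.7 - 1067
Deviation = 11.7 mm

11.7


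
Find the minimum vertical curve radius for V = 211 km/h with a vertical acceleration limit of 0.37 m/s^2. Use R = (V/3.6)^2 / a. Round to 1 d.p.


Convert speed: V = 211 / 3.6 = 58.6111 m/s
V^2 = 3435.2623 m^2/s^2
R_v = 3435.2623 / 0.37
R_v = 9284.5 m

9284.5


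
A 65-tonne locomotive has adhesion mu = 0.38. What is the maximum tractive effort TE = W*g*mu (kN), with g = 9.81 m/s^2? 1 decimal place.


TE_max = W * g * mu
TE_max = 65 * 9.81 * 0.38
TE_max = 637.65 * 0.38
TE_max = 242.3 kN

242.3


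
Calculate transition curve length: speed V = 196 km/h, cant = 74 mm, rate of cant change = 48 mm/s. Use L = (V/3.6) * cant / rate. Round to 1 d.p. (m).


Convert speed: V = 196 / 3.6 = 54.4444 m/s
L = 54.4444 * 74 / 48
L = 4028.8889 / 48
L = 83.9 m

83.9


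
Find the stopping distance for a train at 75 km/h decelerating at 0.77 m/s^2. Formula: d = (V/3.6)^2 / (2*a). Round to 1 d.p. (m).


Convert speed: V = 75 / 3.6 = 20.8333 m/s
V^2 = 434.0278
d = 434.0278 / (2 * 0.77)
d = 434.0278 / 1.54
d = 281.8 m

281.8


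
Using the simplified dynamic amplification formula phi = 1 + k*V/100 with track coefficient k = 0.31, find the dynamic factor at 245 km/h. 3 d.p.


phi = 1 + k * V / 100
phi = 1 + 0.31 * 245 / 100
phi = 1 + 0.7595
phi = 1.760

1.760


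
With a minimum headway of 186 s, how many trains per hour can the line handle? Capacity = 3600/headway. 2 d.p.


Capacity = 3600 / headway
Capacity = 3600 / 186
Capacity = 19.35 trains/hour

19.35


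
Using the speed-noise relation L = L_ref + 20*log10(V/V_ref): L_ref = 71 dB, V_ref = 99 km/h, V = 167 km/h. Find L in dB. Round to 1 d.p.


V/V_ref = 167 / 99 = 1.686869
log10(1.686869) = 0.227081
20 * 0.227081 = 4.5416
L = 71 + 4.5416 = 75.5 dB

75.5


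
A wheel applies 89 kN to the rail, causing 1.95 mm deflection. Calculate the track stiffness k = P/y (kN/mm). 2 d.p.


Track stiffness k = P / y
k = 89 / 1.95
k = 45.64 kN/mm

45.64


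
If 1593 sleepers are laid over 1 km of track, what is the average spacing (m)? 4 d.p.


Spacing = 1000 m / number of sleepers
Spacing = 1000 / 1593
Spacing = 0.6277 m

0.6277


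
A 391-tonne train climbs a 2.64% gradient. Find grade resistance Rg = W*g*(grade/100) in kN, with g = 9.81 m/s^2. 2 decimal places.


Rg = W * 9.81 * grade / 100
Rg = 391 * 9.81 * 2.64 / 100
Rg = 3835.71 * 0.0264
Rg = 101.26 kN

101.26


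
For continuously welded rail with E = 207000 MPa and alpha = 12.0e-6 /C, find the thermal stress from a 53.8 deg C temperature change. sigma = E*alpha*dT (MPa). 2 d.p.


sigma = E * alpha * dT
sigma = 207000 * 12.0e-6 * 53.8
sigma = 2.484 * 53.8
sigma = 133.64 MPa

133.64


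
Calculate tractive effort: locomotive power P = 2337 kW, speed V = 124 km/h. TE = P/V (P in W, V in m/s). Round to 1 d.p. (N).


Convert: P = 2337 kW = 2337000 W
V = 124 / 3.6 = 34.4444 m/s
TE = 2337000 / 34.4444
TE = 67848.4 N

67848.4


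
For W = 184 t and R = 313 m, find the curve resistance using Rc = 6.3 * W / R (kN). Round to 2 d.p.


Rc = 6.3 * W / R
Rc = 6.3 * 184 / 313
Rc = 1159.2 / 313
Rc = 3.70 kN

3.70


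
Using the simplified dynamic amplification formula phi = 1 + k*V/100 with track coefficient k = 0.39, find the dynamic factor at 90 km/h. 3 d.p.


phi = 1 + k * V / 100
phi = 1 + 0.39 * 90 / 100
phi = 1 + 0.351
phi = 1.351

1.351


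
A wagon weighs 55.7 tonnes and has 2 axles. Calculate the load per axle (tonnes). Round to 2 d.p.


Load per axle = total weight / number of axles
Load = 55.7 / 2
Load = 27.85 tonnes

27.85


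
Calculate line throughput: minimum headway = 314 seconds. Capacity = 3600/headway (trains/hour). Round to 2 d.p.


Capacity = 3600 / headway
Capacity = 3600 / 314
Capacity = 11.46 trains/hour

11.46


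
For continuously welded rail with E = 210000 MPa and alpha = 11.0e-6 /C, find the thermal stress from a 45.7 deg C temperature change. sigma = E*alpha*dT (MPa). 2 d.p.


sigma = E * alpha * dT
sigma = 210000 * 11.0e-6 * 45.7
sigma = 2.31 * 45.7
sigma = 105.57 MPa

105.57


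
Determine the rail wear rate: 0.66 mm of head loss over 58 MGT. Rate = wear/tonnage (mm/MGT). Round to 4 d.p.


Wear rate = total wear / cumulative tonnage
Rate = 0.66 / 58
Rate = 0.0114 mm/MGT

0.0114


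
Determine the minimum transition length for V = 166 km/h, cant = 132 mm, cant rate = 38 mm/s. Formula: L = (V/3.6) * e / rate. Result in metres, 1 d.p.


Convert speed: V = 166 / 3.6 = 46.1111 m/s
L = 46.1111 * 132 / 38
L = 6086.6667 / 38
L = 160.2 m

160.2


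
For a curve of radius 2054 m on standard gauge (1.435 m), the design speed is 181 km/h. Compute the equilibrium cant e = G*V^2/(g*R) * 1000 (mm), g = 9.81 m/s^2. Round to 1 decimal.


Convert speed: V = 181 / 3.6 = 50.2778 m/s
Apply formula: e = 1.435 * 50.2778^2 / (9.81 * 2054)
e = 1.435 * 2527.8549 / 20149.74
e = 0.180026 m = 180.0 mm

180.0


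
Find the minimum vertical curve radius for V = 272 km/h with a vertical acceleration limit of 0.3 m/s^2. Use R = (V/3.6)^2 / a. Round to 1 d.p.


Convert speed: V = 272 / 3.6 = 75.5556 m/s
V^2 = 5708.642 m^2/s^2
R_v = 5708.642 / 0.3
R_v = 19028.8 m

19028.8


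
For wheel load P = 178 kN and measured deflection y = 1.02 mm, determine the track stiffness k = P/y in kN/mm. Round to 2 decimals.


Track stiffness k = P / y
k = 178 / 1.02
k = 174.51 kN/mm

174.51


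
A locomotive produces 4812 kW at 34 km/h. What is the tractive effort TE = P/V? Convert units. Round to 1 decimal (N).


Convert: P = 4812 kW = 4812000 W
V = 34 / 3.6 = 9.4444 m/s
TE = 4812000 / 9.4444
TE = 509505.9 N

509505.9


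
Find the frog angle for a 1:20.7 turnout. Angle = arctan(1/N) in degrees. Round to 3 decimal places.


1/N = 1/20.7 = 0.048309
angle = arctan(0.048309) = 0.048272 rad
angle = 0.048272 * 180/pi = 2.766 degrees

2.766


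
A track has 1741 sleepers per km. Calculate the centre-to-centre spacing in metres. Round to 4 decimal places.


Spacing = 1000 m / number of sleepers
Spacing = 1000 / 1741
Spacing = 0.5744 m

0.5744


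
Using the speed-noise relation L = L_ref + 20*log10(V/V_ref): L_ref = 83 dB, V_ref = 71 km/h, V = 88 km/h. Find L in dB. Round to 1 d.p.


V/V_ref = 88 / 71 = 1.239437
log10(1.239437) = 0.093224
20 * 0.093224 = 1.8645
L = 83 + 1.8645 = 84.9 dB

84.9


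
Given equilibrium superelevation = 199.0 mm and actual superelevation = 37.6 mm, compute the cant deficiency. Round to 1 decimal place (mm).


Cant deficiency = equilibrium cant - actual cant
CD = 199.0 - 37.6
CD = 161.4 mm

161.4


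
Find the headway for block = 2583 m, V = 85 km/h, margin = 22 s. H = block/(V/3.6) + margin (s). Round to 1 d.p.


V = 85 / 3.6 = 23.6111 m/s
Block traversal time = 2583 / 23.6111 = 109.3976 s
Headway = 109.3976 + 22
Headway = 131.4 s

131.4


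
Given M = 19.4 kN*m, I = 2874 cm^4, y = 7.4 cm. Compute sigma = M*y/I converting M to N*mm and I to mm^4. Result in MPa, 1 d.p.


Convert units:
M = 19.4 kN*m = 19400000 N*mm
y = 7.4 cm = 74 mm
I = 2874 cm^4 = 28740000 mm^4
sigma = 19400000 * 74 / 28740000
sigma = 50.0 MPa

50.0


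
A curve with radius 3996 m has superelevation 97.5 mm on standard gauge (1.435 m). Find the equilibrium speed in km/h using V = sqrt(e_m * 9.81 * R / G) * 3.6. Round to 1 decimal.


Convert cant: e = 97.5 mm = 0.0975 m
V_ms = sqrt(0.0975 * 9.81 * 3996 / 1.435)
V_ms = sqrt(2663.466272) = 51.6088 m/s
V = 51.6088 * 3.6 = 185.8 km/h

185.8


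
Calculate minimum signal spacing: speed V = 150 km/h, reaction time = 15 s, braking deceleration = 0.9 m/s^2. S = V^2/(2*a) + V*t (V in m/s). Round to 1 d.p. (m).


V = 150 / 3.6 = 41.6667 m/s
Braking distance = 41.6667^2 / (2*0.9) = 964.5062 m
Sighting distance = 41.6667 * 15 = 625.0 m
S = 964.5062 + 625.0 = 1589.5 m

1589.5


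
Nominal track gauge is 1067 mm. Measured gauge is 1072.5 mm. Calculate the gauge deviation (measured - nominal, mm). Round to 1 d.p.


Deviation = measured - nominal
Deviation = 1072.5 - 1067
Deviation = 5.5 mm

5.5


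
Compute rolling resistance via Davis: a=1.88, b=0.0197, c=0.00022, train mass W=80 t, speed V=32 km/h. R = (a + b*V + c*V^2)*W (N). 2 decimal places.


b*V = 0.0197 * 32 = 0.6304
c*V^2 = 0.00022 * 1024 = 0.22528
R_per_t = 1.88 + 0.6304 + 0.22528 = 2.73568 N/t
R_total = 2.73568 * 80 = 218.85 N

218.85


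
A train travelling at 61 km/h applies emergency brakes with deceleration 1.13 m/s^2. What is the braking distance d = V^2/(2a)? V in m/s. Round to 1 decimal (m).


Convert speed: V = 61 / 3.6 = 16.9444 m/s
V^2 = 287.1142
d = 287.1142 / (2 * 1.13)
d = 287.1142 / 2.26
d = 127.0 m

127.0


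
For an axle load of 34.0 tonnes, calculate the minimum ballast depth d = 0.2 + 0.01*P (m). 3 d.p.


d = 0.2 + 0.01 * 34.0
d = 0.2 + 0.34
d = 0.540 m

0.540


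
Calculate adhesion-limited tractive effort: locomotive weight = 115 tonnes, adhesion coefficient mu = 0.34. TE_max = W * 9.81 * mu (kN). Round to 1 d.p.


TE_max = W * g * mu
TE_max = 115 * 9.81 * 0.34
TE_max = 1128.15 * 0.34
TE_max = 383.6 kN

383.6


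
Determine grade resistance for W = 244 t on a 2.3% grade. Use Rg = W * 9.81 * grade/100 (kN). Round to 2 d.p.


Rg = W * 9.81 * grade / 100
Rg = 244 * 9.81 * 2.3 / 100
Rg = 2393.64 * 0.023
Rg = 55.05 kN

55.05


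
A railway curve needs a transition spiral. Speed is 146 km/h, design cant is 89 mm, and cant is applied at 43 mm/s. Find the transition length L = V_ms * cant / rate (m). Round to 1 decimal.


Convert speed: V = 146 / 3.6 = 40.5556 m/s
L = 40.5556 * 89 / 43
L = 3609.4444 / 43
L = 83.9 m

83.9


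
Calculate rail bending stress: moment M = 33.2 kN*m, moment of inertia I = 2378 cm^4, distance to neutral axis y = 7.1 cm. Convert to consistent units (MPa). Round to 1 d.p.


Convert units:
M = 33.2 kN*m = 33200000 N*mm
y = 7.1 cm = 71 mm
I = 2378 cm^4 = 23780000 mm^4
sigma = 33200000 * 71 / 23780000
sigma = 99.1 MPa

99.1


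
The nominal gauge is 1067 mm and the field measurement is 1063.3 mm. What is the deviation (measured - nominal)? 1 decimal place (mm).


Deviation = measured - nominal
Deviation = 1063.3 - 1067
Deviation = -3.7 mm

-3.7


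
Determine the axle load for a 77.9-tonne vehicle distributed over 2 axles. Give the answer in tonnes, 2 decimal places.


Load per axle = total weight / number of axles
Load = 77.9 / 2
Load = 38.95 tonnes

38.95


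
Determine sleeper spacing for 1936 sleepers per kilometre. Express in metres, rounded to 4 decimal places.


Spacing = 1000 m / number of sleepers
Spacing = 1000 / 1936
Spacing = 0.5165 m

0.5165


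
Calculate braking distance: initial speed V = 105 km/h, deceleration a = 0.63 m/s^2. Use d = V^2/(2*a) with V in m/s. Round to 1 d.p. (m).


Convert speed: V = 105 / 3.6 = 29.1667 m/s
V^2 = 850.6944
d = 850.6944 / (2 * 0.63)
d = 850.6944 / 1.26
d = 675.2 m

675.2


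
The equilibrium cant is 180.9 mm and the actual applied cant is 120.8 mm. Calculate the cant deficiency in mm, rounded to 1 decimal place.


Cant deficiency = equilibrium cant - actual cant
CD = 180.9 - 120.8
CD = 60.1 mm

60.1


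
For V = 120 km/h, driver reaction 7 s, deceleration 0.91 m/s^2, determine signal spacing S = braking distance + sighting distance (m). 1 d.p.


V = 120 / 3.6 = 33.3333 m/s
Braking distance = 33.3333^2 / (2*0.91) = 610.5006 m
Sighting distance = 33.3333 * 7 = 233.3333 m
S = 610.5006 + 233.3333 = 843.8 m

843.8


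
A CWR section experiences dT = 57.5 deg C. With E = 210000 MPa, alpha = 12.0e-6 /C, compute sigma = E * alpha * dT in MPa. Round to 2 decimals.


sigma = E * alpha * dT
sigma = 210000 * 12.0e-6 * 57.5
sigma = 2.52 * 57.5
sigma = 144.90 MPa

144.90


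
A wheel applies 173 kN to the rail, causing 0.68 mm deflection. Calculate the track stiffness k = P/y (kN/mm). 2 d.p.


Track stiffness k = P / y
k = 173 / 0.68
k = 254.41 kN/mm

254.41


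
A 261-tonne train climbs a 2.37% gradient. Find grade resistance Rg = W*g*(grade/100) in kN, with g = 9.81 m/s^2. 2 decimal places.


Rg = W * 9.81 * grade / 100
Rg = 261 * 9.81 * 2.37 / 100
Rg = 2560.41 * 0.0237
Rg = 60.68 kN

60.68


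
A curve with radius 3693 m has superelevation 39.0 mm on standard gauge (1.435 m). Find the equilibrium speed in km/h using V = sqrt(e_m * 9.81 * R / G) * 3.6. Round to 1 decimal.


Convert cant: e = 39.0 mm = 0.0390 m
V_ms = sqrt(0.0390 * 9.81 * 3693 / 1.435)
V_ms = sqrt(984.602697) = 31.3784 m/s
V = 31.3784 * 3.6 = 113.0 km/h

113.0


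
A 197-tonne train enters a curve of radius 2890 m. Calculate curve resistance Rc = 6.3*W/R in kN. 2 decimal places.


Rc = 6.3 * W / R
Rc = 6.3 * 197 / 2890
Rc = 1241.1 / 2890
Rc = 0.43 kN

0.43


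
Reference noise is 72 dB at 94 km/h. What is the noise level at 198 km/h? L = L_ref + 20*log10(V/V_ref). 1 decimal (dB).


V/V_ref = 198 / 94 = 2.106383
log10(2.106383) = 0.323537
20 * 0.323537 = 6.4707
L = 72 + 6.4707 = 78.5 dB

78.5


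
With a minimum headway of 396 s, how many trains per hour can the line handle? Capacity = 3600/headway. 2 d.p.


Capacity = 3600 / headway
Capacity = 3600 / 396
Capacity = 9.09 trains/hour

9.09


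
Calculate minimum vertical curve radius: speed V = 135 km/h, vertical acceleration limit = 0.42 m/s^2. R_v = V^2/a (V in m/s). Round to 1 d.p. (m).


Convert speed: V = 135 / 3.6 = 37.5 m/s
V^2 = 1406.25 m^2/s^2
R_v = 1406.25 / 0.42
R_v = 3348.2 m

3348.2


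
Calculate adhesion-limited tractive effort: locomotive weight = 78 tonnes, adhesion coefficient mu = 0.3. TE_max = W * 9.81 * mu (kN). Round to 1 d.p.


TE_max = W * g * mu
TE_max = 78 * 9.81 * 0.3
TE_max = 765.18 * 0.3
TE_max = 229.6 kN

229.6


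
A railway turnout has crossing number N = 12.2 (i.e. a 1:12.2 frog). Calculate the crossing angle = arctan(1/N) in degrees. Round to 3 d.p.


1/N = 1/12.2 = 0.081967
angle = arctan(0.081967) = 0.081784 rad
angle = 0.081784 * 180/pi = 4.686 degrees

4.686


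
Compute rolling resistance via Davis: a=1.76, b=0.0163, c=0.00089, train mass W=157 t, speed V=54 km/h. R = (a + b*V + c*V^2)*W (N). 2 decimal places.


b*V = 0.0163 * 54 = 0.8802
c*V^2 = 0.00089 * 2916 = 2.59524
R_per_t = 1.76 + 0.8802 + 2.59524 = 5.23544 N/t
R_total = 5.23544 * 157 = 821.96 N

821.96


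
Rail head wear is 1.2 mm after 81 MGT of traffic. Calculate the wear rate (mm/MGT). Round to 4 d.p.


Wear rate = total wear / cumulative tonnage
Rate = 1.2 / 81
Rate = 0.0148 mm/MGT

0.0148


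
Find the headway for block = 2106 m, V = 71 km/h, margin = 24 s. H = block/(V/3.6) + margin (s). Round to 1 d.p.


V = 71 / 3.6 = 19.7222 m/s
Block traversal time = 2106 / 19.7222 = 106.7831 s
Headway = 106.7831 + 24
Headway = 130.8 s

130.8


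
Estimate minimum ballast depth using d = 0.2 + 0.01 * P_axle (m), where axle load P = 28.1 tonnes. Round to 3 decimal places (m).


d = 0.2 + 0.01 * 28.1
d = 0.2 + 0.281
d = 0.481 m

0.481


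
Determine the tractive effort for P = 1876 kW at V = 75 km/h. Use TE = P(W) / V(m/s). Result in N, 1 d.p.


Convert: P = 1876 kW = 1876000 W
V = 75 / 3.6 = 20.8333 m/s
TE = 1876000 / 20.8333
TE = 90048.0 N

90048.0


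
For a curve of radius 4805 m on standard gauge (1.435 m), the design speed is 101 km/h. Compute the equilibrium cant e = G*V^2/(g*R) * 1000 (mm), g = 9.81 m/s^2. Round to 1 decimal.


Convert speed: V = 101 / 3.6 = 28.0556 m/s
Apply formula: e = 1.435 * 28.0556^2 / (9.81 * 4805)
e = 1.435 * 787.1142 / 47137.05
e = 0.023962 m = 24.0 mm

24.0


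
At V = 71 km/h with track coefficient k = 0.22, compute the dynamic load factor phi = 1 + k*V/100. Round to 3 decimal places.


phi = 1 + k * V / 100
phi = 1 + 0.22 * 71 / 100
phi = 1 + 0.1562
phi = 1.156

1.156


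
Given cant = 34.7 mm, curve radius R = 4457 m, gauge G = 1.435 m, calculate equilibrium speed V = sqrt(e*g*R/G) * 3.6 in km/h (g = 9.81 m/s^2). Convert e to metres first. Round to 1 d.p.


Convert cant: e = 34.7 mm = 0.0347 m
V_ms = sqrt(0.0347 * 9.81 * 4457 / 1.435)
V_ms = sqrt(1057.278048) = 32.5158 m/s
V = 32.5158 * 3.6 = 117.1 km/h

117.1


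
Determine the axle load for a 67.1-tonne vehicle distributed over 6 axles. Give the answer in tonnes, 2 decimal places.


Load per axle = total weight / number of axles
Load = 67.1 / 6
Load = 11.18 tonnes

11.18


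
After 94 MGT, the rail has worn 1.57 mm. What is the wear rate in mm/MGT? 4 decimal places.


Wear rate = total wear / cumulative tonnage
Rate = 1.57 / 94
Rate = 0.0167 mm/MGT

0.0167


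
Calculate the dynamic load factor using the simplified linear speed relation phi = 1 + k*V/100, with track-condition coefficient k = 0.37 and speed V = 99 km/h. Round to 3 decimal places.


phi = 1 + k * V / 100
phi = 1 + 0.37 * 99 / 100
phi = 1 + 0.3663
phi = 1.366

1.366


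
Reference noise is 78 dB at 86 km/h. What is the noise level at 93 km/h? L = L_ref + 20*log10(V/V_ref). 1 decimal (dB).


V/V_ref = 93 / 86 = 1.081395
log10(1.081395) = 0.033984
20 * 0.033984 = 0.6797
L = 78 + 0.6797 = 78.7 dB

78.7


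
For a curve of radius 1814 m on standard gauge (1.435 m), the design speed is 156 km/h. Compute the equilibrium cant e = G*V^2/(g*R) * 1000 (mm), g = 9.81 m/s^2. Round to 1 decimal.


Convert speed: V = 156 / 3.6 = 43.3333 m/s
Apply formula: e = 1.435 * 43.3333^2 / (9.81 * 1814)
e = 1.435 * 1877.7778 / 17795.34
e = 0.151422 m = 151.4 mm

151.4


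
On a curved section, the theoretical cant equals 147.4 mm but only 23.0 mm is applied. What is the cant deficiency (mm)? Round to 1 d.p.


Cant deficiency = equilibrium cant - actual cant
CD = 147.4 - 23.0
CD = 124.4 mm

124.4


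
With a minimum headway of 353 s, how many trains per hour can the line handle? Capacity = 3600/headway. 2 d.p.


Capacity = 3600 / headway
Capacity = 3600 / 353
Capacity = 10.20 trains/hour

10.20


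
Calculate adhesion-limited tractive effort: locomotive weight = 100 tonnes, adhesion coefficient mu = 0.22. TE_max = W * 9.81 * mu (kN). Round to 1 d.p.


TE_max = W * g * mu
TE_max = 100 * 9.81 * 0.22
TE_max = 981.0 * 0.22
TE_max = 215.8 kN

215.8


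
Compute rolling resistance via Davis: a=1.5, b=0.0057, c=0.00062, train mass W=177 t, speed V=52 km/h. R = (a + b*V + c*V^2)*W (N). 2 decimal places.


b*V = 0.0057 * 52 = 0.2964
c*V^2 = 0.00062 * 2704 = 1.67648
R_per_t = 1.5 + 0.2964 + 1.67648 = 3.47288 N/t
R_total = 3.47288 * 177 = 614.70 N

614.70
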